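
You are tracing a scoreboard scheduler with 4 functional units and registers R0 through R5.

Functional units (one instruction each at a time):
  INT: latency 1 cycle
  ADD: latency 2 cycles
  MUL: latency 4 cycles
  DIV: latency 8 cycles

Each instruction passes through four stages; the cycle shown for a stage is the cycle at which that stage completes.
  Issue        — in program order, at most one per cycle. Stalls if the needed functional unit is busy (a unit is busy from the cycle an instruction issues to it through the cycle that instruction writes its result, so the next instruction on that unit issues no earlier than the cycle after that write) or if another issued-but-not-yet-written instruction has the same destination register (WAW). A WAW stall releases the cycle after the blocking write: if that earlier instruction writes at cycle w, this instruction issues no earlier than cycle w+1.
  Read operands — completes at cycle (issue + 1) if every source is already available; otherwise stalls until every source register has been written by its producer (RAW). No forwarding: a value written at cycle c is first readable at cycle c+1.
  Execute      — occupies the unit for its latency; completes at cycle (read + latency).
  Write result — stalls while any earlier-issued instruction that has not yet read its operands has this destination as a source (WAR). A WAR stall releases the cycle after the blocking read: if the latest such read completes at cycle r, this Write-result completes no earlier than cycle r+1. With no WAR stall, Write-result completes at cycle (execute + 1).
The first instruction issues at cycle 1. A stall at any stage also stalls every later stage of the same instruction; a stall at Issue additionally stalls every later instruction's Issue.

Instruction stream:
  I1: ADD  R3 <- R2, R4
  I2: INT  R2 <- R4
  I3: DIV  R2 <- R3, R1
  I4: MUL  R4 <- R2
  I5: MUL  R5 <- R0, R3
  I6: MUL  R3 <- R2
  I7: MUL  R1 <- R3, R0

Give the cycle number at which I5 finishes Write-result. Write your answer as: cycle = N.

cycle = 29

I1  is:1  ro:2  ex:4  wr:5
I2  is:2  ro:3  ex:4  wr:5
I3  is:6  ro:7  ex:15  wr:16  — WAW R2: wait I2 write@5
I4  is:7  ro:17  ex:21  wr:22  — RAW R2: wait I3 write@16
I5  is:23  ro:24  ex:28  wr:29  — struct: MUL busy until I4 writes@22
I6  is:30  ro:31  ex:35  wr:36  — struct: MUL busy until I5 writes@29
I7  is:37  ro:38  ex:42  wr:43  — struct: MUL busy until I6 writes@36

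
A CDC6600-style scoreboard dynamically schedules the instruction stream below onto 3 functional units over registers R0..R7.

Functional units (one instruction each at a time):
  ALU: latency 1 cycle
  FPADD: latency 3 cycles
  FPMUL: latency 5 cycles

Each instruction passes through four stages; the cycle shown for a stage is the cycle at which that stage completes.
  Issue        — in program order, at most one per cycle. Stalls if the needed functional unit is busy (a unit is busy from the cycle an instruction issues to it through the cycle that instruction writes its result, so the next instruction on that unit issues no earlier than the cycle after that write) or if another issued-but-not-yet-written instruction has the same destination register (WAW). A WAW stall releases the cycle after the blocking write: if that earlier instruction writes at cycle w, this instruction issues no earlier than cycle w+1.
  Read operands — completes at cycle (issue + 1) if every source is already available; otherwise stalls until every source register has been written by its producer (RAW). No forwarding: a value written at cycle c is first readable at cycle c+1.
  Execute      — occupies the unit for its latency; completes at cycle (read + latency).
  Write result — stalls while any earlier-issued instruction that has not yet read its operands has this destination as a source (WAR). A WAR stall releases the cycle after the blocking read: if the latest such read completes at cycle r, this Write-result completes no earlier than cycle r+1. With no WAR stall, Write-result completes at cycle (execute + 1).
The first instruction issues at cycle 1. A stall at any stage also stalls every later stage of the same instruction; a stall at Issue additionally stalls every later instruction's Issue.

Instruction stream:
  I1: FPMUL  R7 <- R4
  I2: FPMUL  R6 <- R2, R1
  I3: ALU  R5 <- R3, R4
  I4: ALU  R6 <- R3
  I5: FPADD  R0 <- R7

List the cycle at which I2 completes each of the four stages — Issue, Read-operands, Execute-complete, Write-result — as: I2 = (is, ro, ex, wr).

cycle 1: issue I1 (FPMUL)
cycle 2: I1 read-ops
cycle 7: I1 finished on FPMUL
cycle 8: I1→R7
cycle 9: issue I2 (FPMUL)
cycle 10: I2 read-ops | issue I3 (ALU)
cycle 11: I3 read-ops
cycle 12: I3 finished on ALU
cycle 13: I3→R5
cycle 15: I2 finished on FPMUL
cycle 16: I2→R6
cycle 17: issue I4 (ALU)
cycle 18: I4 read-ops | issue I5 (FPADD)
cycle 19: I4 finished on ALU | I5 read-ops
cycle 20: I4→R6
cycle 22: I5 finished on FPADD
cycle 23: I5→R0

I2 = (9, 10, 15, 16)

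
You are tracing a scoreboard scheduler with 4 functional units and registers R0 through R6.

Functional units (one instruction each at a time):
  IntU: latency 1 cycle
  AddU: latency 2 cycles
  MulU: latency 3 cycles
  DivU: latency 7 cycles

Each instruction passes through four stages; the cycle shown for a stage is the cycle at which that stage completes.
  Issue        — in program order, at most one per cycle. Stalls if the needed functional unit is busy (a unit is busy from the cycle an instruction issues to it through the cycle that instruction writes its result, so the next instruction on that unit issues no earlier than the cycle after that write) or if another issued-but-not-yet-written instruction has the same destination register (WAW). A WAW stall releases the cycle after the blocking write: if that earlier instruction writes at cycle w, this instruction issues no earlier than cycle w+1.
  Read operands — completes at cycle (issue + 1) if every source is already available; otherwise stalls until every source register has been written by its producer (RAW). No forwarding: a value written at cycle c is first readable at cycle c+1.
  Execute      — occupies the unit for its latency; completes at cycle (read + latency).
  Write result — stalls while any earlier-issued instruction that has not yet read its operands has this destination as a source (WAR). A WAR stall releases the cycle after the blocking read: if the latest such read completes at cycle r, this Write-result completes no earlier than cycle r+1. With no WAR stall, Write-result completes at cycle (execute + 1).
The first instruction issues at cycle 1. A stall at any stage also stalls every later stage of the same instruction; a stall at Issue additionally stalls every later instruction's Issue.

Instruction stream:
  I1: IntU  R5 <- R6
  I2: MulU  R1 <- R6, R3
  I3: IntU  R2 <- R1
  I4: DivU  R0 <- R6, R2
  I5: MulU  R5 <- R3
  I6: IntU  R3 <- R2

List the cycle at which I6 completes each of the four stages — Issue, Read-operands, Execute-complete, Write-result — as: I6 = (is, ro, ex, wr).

I6 = (11, 12, 13, 14)

[I1] 1/2/3/4
[I2] 2/3/6/7
[I3] 5/8/9/10  (struct: IntU busy until I1 writes@4; RAW R1: wait I2 write@7)
[I4] 6/11/18/19  (RAW R2: wait I3 write@10)
[I5] 8/9/12/13  (struct: MulU busy until I2 writes@7)
[I6] 11/12/13/14  (struct: IntU busy until I3 writes@10)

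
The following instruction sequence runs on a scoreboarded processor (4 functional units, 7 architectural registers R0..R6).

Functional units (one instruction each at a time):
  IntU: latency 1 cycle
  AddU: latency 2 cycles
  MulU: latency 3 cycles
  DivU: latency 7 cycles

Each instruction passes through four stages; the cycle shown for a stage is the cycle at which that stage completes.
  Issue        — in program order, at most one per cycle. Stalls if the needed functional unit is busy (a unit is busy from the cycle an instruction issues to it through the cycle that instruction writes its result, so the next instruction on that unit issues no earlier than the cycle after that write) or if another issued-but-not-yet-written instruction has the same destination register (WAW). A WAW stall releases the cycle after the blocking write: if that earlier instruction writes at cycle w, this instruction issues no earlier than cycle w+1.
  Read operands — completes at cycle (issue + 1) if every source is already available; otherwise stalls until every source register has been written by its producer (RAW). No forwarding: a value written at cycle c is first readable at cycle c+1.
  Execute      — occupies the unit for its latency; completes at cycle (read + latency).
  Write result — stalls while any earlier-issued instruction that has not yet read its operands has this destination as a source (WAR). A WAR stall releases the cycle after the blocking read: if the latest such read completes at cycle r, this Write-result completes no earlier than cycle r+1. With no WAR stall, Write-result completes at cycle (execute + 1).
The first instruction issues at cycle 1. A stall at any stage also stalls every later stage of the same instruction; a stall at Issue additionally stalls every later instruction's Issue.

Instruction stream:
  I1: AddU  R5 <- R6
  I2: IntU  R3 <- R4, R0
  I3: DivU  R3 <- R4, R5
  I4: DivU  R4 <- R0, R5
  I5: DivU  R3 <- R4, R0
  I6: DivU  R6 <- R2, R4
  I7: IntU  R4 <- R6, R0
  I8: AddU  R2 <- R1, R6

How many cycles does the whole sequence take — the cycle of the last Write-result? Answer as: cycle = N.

cycle = 49

I1  is:1  ro:2  ex:4  wr:5
I2  is:2  ro:3  ex:4  wr:5
I3  is:6  ro:7  ex:14  wr:15  — WAW R3: wait I2 write@5
I4  is:16  ro:17  ex:24  wr:25  — struct: DivU busy until I3 writes@15
I5  is:26  ro:27  ex:34  wr:35  — struct: DivU busy until I4 writes@25
I6  is:36  ro:37  ex:44  wr:45  — struct: DivU busy until I5 writes@35
I7  is:37  ro:46  ex:47  wr:48  — RAW R6: wait I6 write@45
I8  is:38  ro:46  ex:48  wr:49  — RAW R6: wait I6 write@45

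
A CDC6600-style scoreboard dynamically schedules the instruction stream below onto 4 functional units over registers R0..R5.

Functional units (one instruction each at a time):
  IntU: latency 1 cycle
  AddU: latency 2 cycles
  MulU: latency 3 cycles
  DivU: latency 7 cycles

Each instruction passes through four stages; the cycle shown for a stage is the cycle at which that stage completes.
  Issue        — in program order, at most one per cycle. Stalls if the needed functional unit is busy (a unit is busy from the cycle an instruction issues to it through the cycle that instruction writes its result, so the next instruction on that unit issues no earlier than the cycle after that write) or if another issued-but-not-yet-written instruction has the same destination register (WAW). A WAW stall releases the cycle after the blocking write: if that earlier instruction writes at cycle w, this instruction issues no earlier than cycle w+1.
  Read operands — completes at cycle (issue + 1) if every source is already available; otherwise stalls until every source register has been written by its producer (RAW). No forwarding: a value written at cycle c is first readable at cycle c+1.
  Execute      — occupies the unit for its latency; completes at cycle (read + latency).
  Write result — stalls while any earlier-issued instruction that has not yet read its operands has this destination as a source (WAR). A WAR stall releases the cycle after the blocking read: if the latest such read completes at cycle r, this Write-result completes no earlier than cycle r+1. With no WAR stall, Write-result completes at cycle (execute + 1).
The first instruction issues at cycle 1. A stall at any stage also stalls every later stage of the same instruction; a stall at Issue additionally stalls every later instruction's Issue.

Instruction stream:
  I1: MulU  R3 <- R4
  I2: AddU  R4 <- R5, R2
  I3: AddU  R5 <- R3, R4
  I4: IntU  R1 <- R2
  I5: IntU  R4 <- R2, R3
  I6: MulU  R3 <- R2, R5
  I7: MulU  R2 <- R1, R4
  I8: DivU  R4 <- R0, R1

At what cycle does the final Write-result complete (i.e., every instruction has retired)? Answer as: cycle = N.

cycle 1: I1 dispatched to MulU
cycle 2: I1 operands ready · I2 dispatched to AddU
cycle 3: I2 operands ready
cycle 5: I1 complete · I2 complete
cycle 6: R3←I1 · R4←I2
cycle 7: I3 dispatched to AddU
cycle 8: I3 operands ready · I4 dispatched to IntU
cycle 9: I4 operands ready
cycle 10: I3 complete · I4 complete
cycle 11: R5←I3 · R1←I4
cycle 12: I5 dispatched to IntU
cycle 13: I5 operands ready · I6 dispatched to MulU
cycle 14: I5 complete · I6 operands ready
cycle 15: R4←I5
cycle 17: I6 complete
cycle 18: R3←I6
cycle 19: I7 dispatched to MulU
cycle 20: I7 operands ready · I8 dispatched to DivU
cycle 21: I8 operands ready
cycle 23: I7 complete
cycle 24: R2←I7
cycle 28: I8 complete
cycle 29: R4←I8

cycle = 29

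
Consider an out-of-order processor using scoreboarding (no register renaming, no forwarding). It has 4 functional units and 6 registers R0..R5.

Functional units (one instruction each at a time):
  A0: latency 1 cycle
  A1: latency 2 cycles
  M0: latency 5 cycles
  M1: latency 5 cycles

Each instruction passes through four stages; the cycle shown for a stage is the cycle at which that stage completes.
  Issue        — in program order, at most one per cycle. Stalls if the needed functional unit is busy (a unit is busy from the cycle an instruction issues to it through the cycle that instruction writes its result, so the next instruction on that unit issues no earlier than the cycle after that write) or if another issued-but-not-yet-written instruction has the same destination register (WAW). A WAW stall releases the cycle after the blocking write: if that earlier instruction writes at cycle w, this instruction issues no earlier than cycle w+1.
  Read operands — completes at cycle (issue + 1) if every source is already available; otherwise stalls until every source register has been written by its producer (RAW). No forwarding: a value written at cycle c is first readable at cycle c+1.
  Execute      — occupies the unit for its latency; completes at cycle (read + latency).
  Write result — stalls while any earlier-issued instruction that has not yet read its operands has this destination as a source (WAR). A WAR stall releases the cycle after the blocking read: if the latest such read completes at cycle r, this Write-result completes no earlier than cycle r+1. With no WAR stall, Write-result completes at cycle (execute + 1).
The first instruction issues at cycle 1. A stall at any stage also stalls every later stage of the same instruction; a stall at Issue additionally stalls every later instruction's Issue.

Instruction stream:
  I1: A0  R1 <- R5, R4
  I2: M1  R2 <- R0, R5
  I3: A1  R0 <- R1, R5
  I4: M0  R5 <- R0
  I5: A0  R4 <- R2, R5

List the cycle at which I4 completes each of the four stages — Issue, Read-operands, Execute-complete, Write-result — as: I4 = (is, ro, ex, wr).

t=1  I1 issues→A0
t=2  I1 reads | I2 issues→M1
t=3  I1 exec-done | I2 reads | I3 issues→A1
t=4  I1 writes R1 | I4 issues→M0
t=5  I3 reads | I5 issues→A0
t=7  I3 exec-done
t=8  I2 exec-done | I3 writes R0
t=9  I2 writes R2 | I4 reads
t=14  I4 exec-done
t=15  I4 writes R5
t=16  I5 reads
t=17  I5 exec-done
t=18  I5 writes R4

I4 = (4, 9, 14, 15)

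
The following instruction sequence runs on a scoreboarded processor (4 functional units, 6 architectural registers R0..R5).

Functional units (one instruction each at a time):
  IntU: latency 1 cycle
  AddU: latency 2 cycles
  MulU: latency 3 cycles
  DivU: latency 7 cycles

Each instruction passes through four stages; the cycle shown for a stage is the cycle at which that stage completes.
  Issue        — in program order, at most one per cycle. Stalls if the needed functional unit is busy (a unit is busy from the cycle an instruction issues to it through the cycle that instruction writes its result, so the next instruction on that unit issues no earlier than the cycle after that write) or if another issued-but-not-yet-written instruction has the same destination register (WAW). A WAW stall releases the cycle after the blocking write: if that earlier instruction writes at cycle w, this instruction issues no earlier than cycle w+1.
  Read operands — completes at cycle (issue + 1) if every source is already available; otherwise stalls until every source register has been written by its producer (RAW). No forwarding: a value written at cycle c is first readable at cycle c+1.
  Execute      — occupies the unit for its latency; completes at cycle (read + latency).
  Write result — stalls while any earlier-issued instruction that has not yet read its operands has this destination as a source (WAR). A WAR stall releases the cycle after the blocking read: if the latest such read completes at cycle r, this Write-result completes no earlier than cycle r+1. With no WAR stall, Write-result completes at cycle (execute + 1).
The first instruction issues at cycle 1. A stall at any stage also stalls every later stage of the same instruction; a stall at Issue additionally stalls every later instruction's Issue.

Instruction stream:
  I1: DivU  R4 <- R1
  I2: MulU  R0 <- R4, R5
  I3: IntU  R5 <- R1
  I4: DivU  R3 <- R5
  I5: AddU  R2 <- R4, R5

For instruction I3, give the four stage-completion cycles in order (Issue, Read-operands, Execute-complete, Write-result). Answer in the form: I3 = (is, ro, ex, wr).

1) issue 1, read 2, done 9, write 10
2) issue 2, read 11, done 14, write 15  <RAW R4: wait I1 write@10>
3) issue 3, read 4, done 5, write 12  <WAR R5: wait I2 read@11>
4) issue 11, read 13, done 20, write 21  <struct: DivU busy until I1 writes@10 / RAW R5: wait I3 write@12>
5) issue 12, read 13, done 15, write 16

I3 = (3, 4, 5, 12)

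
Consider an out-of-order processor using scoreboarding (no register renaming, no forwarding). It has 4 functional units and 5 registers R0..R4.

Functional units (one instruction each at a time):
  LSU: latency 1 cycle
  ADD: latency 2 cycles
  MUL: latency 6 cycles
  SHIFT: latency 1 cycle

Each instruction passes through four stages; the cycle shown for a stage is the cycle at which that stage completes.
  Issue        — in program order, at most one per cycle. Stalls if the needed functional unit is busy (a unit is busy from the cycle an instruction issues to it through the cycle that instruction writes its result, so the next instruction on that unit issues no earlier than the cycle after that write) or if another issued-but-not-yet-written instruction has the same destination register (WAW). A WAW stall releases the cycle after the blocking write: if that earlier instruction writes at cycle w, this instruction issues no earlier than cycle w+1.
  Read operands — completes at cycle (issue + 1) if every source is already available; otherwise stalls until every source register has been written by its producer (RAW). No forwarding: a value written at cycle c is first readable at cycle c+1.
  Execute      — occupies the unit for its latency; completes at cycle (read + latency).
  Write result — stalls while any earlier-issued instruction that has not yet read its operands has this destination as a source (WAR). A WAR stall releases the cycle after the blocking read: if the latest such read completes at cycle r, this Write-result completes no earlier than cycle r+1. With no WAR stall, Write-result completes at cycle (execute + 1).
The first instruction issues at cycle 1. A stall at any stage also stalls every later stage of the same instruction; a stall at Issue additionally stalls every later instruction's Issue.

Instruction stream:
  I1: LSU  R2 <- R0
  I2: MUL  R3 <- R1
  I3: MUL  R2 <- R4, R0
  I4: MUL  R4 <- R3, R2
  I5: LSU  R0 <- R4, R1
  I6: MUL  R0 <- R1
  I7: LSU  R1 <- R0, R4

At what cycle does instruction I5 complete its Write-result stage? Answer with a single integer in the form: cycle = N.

I1  is:1  ro:2  ex:3  wr:4
I2  is:2  ro:3  ex:9  wr:10
I3  is:11  ro:12  ex:18  wr:19  — struct: MUL busy until I2 writes@10
I4  is:20  ro:21  ex:27  wr:28  — struct: MUL busy until I3 writes@19
I5  is:21  ro:29  ex:30  wr:31  — RAW R4: wait I4 write@28
I6  is:32  ro:33  ex:39  wr:40  — WAW R0: wait I5 write@31
I7  is:33  ro:41  ex:42  wr:43  — RAW R0: wait I6 write@40

cycle = 31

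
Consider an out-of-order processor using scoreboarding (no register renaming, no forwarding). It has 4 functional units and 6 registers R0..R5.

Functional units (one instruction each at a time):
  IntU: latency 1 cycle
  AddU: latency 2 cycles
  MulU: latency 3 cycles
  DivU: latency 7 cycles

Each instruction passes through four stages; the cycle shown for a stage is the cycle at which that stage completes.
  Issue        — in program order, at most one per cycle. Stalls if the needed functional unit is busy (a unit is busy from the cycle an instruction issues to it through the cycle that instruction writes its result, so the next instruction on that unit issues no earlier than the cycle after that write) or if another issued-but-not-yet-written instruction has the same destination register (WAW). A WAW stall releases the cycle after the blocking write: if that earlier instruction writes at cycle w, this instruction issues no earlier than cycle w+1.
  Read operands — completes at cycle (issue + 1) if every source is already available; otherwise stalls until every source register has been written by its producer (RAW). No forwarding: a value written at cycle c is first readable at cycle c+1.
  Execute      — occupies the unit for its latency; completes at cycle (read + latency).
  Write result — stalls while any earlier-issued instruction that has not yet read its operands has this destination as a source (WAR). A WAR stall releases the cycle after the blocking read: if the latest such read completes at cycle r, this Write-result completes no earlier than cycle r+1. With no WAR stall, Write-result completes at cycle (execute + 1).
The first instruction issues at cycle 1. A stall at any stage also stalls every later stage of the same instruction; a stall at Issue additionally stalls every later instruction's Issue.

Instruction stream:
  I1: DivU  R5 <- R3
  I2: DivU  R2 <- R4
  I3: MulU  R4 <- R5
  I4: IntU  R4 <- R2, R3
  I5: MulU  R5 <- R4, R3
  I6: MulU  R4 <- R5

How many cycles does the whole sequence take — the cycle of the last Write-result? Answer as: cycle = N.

cycle 1: I1→DivU
cycle 2: I1 RO
cycle 9: I1 EX
cycle 10: I1 WR R5
cycle 11: I2→DivU
cycle 12: I2 RO | I3→MulU
cycle 13: I3 RO
cycle 16: I3 EX
cycle 17: I3 WR R4
cycle 18: I4→IntU
cycle 19: I2 EX | I5→MulU
cycle 20: I2 WR R2
cycle 21: I4 RO
cycle 22: I4 EX
cycle 23: I4 WR R4
cycle 24: I5 RO
cycle 27: I5 EX
cycle 28: I5 WR R5
cycle 29: I6→MulU
cycle 30: I6 RO
cycle 33: I6 EX
cycle 34: I6 WR R4

cycle = 34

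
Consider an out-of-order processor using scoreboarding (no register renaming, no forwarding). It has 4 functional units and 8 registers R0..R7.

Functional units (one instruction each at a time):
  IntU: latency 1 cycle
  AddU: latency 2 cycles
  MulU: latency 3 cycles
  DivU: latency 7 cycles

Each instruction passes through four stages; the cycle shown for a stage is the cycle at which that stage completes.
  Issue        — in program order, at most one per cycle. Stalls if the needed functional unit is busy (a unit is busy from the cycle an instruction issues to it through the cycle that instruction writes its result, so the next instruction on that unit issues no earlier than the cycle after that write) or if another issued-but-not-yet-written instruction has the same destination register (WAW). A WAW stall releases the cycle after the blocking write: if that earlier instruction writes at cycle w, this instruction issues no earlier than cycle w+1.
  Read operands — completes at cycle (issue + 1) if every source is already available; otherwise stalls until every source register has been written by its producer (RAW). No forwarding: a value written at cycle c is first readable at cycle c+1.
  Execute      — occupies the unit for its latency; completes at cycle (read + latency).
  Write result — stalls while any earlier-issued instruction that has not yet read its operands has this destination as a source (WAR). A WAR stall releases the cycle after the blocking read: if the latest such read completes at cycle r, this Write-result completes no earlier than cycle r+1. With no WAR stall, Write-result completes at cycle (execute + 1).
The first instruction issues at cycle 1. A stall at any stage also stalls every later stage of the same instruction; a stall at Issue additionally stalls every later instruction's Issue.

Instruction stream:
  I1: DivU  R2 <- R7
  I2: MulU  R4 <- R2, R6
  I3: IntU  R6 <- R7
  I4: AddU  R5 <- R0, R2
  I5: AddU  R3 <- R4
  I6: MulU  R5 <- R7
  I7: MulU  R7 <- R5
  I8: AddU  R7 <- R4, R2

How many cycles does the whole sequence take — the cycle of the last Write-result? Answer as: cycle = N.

cycle = 32

I1: IS=1 RO=2 EX=9 WR=10
I2: IS=2 RO=11 EX=14 WR=15  [RAW R2: wait I1 write@10]
I3: IS=3 RO=4 EX=5 WR=12  [WAR R6: wait I2 read@11]
I4: IS=4 RO=11 EX=13 WR=14  [RAW R2: wait I1 write@10]
I5: IS=15 RO=16 EX=18 WR=19  [struct: AddU busy until I4 writes@14]
I6: IS=16 RO=17 EX=20 WR=21
I7: IS=22 RO=23 EX=26 WR=27  [struct: MulU busy until I6 writes@21]
I8: IS=28 RO=29 EX=31 WR=32  [WAW R7: wait I7 write@27]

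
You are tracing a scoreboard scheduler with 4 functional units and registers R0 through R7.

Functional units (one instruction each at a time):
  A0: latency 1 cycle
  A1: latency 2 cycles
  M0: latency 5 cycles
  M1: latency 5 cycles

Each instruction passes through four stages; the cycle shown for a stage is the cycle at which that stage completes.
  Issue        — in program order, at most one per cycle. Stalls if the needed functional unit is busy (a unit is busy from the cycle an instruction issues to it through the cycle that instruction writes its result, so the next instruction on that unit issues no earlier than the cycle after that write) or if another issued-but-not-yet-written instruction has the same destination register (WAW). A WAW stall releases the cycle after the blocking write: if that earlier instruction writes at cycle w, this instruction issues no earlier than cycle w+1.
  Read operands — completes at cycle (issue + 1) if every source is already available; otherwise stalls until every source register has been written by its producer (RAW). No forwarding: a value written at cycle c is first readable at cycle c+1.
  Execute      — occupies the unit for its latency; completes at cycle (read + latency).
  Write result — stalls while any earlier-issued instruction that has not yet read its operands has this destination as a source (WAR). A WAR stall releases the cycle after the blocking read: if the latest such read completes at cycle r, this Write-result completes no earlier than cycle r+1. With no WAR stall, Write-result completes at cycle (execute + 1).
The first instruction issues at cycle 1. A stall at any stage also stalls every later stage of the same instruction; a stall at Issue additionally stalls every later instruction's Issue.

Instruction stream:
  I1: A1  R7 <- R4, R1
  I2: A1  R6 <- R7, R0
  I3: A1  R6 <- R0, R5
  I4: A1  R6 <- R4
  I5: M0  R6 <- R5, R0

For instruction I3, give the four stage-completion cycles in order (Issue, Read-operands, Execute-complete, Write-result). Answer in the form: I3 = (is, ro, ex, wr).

I3 = (11, 12, 14, 15)

[1] I1 issues→A1
[2] I1 reads
[4] I1 exec-done
[5] I1 writes R7
[6] I2 issues→A1
[7] I2 reads
[9] I2 exec-done
[10] I2 writes R6
[11] I3 issues→A1
[12] I3 reads
[14] I3 exec-done
[15] I3 writes R6
[16] I4 issues→A1
[17] I4 reads
[19] I4 exec-done
[20] I4 writes R6
[21] I5 issues→M0
[22] I5 reads
[27] I5 exec-done
[28] I5 writes R6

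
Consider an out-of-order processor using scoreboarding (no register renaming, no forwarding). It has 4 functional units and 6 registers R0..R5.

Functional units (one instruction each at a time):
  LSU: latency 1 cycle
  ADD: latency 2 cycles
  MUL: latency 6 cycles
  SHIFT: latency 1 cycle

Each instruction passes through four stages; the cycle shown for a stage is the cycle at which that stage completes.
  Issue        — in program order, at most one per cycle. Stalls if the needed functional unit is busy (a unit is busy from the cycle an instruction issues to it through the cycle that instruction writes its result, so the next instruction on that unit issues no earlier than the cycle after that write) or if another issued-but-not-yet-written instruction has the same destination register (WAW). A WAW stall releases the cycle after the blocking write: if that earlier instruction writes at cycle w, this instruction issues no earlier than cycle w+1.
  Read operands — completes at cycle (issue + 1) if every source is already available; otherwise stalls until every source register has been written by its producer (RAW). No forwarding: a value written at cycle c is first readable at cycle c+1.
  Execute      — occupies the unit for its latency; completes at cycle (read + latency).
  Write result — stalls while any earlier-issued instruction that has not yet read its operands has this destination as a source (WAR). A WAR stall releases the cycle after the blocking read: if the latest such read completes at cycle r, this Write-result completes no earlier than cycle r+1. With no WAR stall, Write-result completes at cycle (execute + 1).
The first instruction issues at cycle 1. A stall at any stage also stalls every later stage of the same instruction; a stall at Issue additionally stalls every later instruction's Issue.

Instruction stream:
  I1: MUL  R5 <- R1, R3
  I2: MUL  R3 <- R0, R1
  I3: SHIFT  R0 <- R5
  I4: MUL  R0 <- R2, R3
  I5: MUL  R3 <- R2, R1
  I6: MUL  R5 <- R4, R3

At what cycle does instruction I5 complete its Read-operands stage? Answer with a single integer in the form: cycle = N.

cycle = 29

1) issue 1, read 2, done 8, write 9
2) issue 10, read 11, done 17, write 18  <struct: MUL busy until I1 writes@9>
3) issue 11, read 12, done 13, write 14
4) issue 19, read 20, done 26, write 27  <struct: MUL busy until I2 writes@18>
5) issue 28, read 29, done 35, write 36  <struct: MUL busy until I4 writes@27>
6) issue 37, read 38, done 44, write 45  <struct: MUL busy until I5 writes@36>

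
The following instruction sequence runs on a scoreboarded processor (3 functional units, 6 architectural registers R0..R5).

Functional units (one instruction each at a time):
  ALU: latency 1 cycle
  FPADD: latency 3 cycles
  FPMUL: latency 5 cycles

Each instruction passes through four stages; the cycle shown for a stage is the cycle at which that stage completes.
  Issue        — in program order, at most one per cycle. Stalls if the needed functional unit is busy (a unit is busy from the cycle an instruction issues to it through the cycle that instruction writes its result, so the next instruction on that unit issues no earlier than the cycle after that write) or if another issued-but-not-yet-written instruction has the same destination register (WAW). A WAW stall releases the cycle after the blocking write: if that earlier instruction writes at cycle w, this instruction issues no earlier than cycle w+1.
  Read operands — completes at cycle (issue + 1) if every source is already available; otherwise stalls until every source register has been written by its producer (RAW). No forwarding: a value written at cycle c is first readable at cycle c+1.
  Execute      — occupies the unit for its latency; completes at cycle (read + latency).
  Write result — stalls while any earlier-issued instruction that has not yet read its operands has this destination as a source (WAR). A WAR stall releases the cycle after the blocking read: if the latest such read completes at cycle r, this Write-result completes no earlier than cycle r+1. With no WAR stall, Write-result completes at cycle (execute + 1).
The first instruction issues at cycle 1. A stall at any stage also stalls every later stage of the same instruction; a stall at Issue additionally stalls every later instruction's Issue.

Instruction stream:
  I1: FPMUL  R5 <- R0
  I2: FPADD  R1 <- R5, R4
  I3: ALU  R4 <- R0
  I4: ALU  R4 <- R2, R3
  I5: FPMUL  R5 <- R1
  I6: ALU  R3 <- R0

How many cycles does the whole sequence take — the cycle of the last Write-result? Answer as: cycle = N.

cycle = 20

t=1  I1→FPMUL
t=2  I1 RO | I2→FPADD
t=3  I3→ALU
t=4  I3 RO
t=5  I3 EX
t=7  I1 EX
t=8  I1 WR R5
t=9  I2 RO
t=10  I3 WR R4
t=11  I4→ALU
t=12  I2 EX | I4 RO | I5→FPMUL
t=13  I2 WR R1 | I4 EX
t=14  I4 WR R4 | I5 RO
t=15  I6→ALU
t=16  I6 RO
t=17  I6 EX
t=18  I6 WR R3
t=19  I5 EX
t=20  I5 WR R5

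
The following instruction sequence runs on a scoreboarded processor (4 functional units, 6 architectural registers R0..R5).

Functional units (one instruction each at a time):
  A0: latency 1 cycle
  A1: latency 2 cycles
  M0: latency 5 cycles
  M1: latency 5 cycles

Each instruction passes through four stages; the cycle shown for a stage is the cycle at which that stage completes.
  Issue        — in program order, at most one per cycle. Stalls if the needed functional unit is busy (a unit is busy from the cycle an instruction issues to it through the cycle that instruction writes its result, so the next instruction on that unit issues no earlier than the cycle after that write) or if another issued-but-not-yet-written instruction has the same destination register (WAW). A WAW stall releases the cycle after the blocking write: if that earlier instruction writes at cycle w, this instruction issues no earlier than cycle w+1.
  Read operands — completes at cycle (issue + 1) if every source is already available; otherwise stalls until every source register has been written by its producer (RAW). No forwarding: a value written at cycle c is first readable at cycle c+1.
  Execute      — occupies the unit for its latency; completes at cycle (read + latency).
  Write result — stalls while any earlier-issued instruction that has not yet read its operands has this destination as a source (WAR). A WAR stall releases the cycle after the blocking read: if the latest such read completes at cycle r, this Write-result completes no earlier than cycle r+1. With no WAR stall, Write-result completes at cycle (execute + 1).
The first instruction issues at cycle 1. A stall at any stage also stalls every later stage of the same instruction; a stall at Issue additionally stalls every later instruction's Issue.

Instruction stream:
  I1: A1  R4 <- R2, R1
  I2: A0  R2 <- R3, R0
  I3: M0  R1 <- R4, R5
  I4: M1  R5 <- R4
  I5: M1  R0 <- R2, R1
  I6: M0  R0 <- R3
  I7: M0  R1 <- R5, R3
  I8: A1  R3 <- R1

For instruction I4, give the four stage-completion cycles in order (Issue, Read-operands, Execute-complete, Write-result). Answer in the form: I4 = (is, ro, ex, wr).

I1 -> (1, 2, 4, 5)
I2 -> (2, 3, 4, 5)
I3 -> (3, 6, 11, 12)  // RAW R4: wait I1 write@5
I4 -> (4, 6, 11, 12)  // RAW R4: wait I1 write@5
I5 -> (13, 14, 19, 20)  // struct: M1 busy until I4 writes@12
I6 -> (21, 22, 27, 28)  // WAW R0: wait I5 write@20
I7 -> (29, 30, 35, 36)  // struct: M0 busy until I6 writes@28
I8 -> (30, 37, 39, 40)  // RAW R1: wait I7 write@36

I4 = (4, 6, 11, 12)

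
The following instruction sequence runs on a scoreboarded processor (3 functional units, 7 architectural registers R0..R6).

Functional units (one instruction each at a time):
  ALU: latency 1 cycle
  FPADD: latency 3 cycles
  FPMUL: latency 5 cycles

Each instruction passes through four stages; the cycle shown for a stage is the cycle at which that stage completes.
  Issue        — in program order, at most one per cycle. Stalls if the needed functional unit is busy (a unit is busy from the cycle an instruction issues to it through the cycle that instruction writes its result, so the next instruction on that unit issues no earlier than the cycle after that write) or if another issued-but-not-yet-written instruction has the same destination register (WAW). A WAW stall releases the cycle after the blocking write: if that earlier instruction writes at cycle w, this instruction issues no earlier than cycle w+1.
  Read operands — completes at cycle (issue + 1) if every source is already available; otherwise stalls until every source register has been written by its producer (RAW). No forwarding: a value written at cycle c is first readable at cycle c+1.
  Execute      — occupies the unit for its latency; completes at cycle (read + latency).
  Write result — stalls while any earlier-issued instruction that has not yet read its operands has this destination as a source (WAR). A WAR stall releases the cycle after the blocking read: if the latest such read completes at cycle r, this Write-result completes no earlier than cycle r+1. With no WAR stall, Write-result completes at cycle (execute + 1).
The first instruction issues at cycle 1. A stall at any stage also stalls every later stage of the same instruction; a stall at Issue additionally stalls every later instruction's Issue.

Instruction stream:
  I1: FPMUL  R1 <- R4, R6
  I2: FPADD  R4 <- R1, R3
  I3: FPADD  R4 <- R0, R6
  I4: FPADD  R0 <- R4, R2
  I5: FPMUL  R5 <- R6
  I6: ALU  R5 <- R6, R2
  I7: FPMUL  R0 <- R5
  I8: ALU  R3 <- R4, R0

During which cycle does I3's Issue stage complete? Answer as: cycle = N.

cycle = 14

I1: IS=1 RO=2 EX=7 WR=8
I2: IS=2 RO=9 EX=12 WR=13  [RAW R1: wait I1 write@8]
I3: IS=14 RO=15 EX=18 WR=19  [struct: FPADD busy until I2 writes@13]
I4: IS=20 RO=21 EX=24 WR=25  [struct: FPADD busy until I3 writes@19]
I5: IS=21 RO=22 EX=27 WR=28
I6: IS=29 RO=30 EX=31 WR=32  [WAW R5: wait I5 write@28]
I7: IS=30 RO=33 EX=38 WR=39  [RAW R5: wait I6 write@32]
I8: IS=33 RO=40 EX=41 WR=42  [struct: ALU busy until I6 writes@32; RAW R0: wait I7 write@39]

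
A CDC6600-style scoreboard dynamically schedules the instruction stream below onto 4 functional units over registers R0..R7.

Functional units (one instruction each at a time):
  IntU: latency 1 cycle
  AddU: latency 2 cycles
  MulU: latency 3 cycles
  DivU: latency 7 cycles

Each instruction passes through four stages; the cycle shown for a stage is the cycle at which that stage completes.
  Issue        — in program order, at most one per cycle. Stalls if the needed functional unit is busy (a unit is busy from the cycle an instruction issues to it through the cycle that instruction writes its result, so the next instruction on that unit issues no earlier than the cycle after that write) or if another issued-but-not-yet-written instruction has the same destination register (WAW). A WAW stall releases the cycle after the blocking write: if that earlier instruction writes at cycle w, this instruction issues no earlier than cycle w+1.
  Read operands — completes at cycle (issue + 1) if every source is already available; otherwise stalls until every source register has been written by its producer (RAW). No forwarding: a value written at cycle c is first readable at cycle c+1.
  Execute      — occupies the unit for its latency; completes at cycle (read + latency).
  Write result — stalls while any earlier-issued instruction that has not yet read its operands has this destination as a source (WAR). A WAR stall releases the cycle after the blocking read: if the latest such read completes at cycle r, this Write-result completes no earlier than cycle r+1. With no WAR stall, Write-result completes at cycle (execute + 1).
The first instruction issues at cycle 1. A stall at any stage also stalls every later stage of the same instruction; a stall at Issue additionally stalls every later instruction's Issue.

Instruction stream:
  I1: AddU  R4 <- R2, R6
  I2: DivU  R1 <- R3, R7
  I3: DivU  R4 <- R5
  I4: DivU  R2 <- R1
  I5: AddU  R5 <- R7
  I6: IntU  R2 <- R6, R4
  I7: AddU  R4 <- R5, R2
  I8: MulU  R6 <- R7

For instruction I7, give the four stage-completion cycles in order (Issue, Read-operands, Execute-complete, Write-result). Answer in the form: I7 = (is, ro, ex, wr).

1) issue 1, read 2, done 4, write 5
2) issue 2, read 3, done 10, write 11
3) issue 12, read 13, done 20, write 21  <struct: DivU busy until I2 writes@11>
4) issue 22, read 23, done 30, write 31  <struct: DivU busy until I3 writes@21>
5) issue 23, read 24, done 26, write 27
6) issue 32, read 33, done 34, write 35  <WAW R2: wait I4 write@31>
7) issue 33, read 36, done 38, write 39  <RAW R2: wait I6 write@35>
8) issue 34, read 35, done 38, write 39

I7 = (33, 36, 38, 39)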